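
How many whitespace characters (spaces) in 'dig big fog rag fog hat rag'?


\s matches whitespace characters (spaces, tabs, etc.).
Text: 'dig big fog rag fog hat rag'
This text has 7 words separated by spaces.
Number of spaces = number of words - 1 = 7 - 1 = 6

6


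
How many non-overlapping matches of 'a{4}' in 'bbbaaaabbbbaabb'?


Pattern 'a{4}' matches exactly 4 consecutive a's (greedy, non-overlapping).
String: 'bbbaaaabbbbaabb'
Scanning for runs of a's:
  Run at pos 3: 'aaaa' (length 4) -> 1 match(es)
  Run at pos 11: 'aa' (length 2) -> 0 match(es)
Matches found: ['aaaa']
Total: 1

1


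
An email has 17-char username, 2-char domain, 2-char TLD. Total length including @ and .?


An email address has format: username@domain.tld
Username length: 17
'@' character: 1
Domain length: 2
'.' character: 1
TLD length: 2
Total = 17 + 1 + 2 + 1 + 2 = 23

23


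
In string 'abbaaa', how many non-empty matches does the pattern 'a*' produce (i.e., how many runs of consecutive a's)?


Pattern 'a*' matches zero or more a's. We want non-empty runs of consecutive a's.
String: 'abbaaa'
Walking through the string to find runs of a's:
  Run 1: positions 0-0 -> 'a'
  Run 2: positions 3-5 -> 'aaa'
Non-empty runs found: ['a', 'aaa']
Count: 2

2


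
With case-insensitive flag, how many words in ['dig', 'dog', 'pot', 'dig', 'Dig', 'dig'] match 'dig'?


Case-insensitive matching: compare each word's lowercase form to 'dig'.
  'dig' -> lower='dig' -> MATCH
  'dog' -> lower='dog' -> no
  'pot' -> lower='pot' -> no
  'dig' -> lower='dig' -> MATCH
  'Dig' -> lower='dig' -> MATCH
  'dig' -> lower='dig' -> MATCH
Matches: ['dig', 'dig', 'Dig', 'dig']
Count: 4

4


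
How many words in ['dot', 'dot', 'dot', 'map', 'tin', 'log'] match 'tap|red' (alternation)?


Alternation 'tap|red' matches either 'tap' or 'red'.
Checking each word:
  'dot' -> no
  'dot' -> no
  'dot' -> no
  'map' -> no
  'tin' -> no
  'log' -> no
Matches: []
Count: 0

0


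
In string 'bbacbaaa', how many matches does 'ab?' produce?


Pattern 'ab?' matches 'a' optionally followed by 'b'.
String: 'bbacbaaa'
Scanning left to right for 'a' then checking next char:
  Match 1: 'a' (a not followed by b)
  Match 2: 'a' (a not followed by b)
  Match 3: 'a' (a not followed by b)
  Match 4: 'a' (a not followed by b)
Total matches: 4

4


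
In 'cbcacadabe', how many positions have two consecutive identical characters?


Looking for consecutive identical characters in 'cbcacadabe':
  pos 0-1: 'c' vs 'b' -> different
  pos 1-2: 'b' vs 'c' -> different
  pos 2-3: 'c' vs 'a' -> different
  pos 3-4: 'a' vs 'c' -> different
  pos 4-5: 'c' vs 'a' -> different
  pos 5-6: 'a' vs 'd' -> different
  pos 6-7: 'd' vs 'a' -> different
  pos 7-8: 'a' vs 'b' -> different
  pos 8-9: 'b' vs 'e' -> different
Consecutive identical pairs: []
Count: 0

0


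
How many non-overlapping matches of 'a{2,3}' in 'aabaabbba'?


Pattern 'a{2,3}' matches between 2 and 3 consecutive a's (greedy).
String: 'aabaabbba'
Finding runs of a's and applying greedy matching:
  Run at pos 0: 'aa' (length 2)
  Run at pos 3: 'aa' (length 2)
  Run at pos 8: 'a' (length 1)
Matches: ['aa', 'aa']
Count: 2

2


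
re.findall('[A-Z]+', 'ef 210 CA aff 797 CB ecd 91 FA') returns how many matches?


Pattern '[A-Z]+' finds one or more uppercase letters.
Text: 'ef 210 CA aff 797 CB ecd 91 FA'
Scanning for matches:
  Match 1: 'CA'
  Match 2: 'CB'
  Match 3: 'FA'
Total matches: 3

3


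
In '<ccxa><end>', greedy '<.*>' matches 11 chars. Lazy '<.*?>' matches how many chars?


Greedy '<.*>' tries to match as MUCH as possible.
Lazy '<.*?>' tries to match as LITTLE as possible.

String: '<ccxa><end>'
Greedy '<.*>' starts at first '<' and extends to the LAST '>': '<ccxa><end>' (11 chars)
Lazy '<.*?>' starts at first '<' and stops at the FIRST '>': '<ccxa>' (6 chars)

6


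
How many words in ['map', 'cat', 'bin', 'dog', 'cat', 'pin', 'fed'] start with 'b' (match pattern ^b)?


Pattern ^b anchors to start of word. Check which words begin with 'b':
  'map' -> no
  'cat' -> no
  'bin' -> MATCH (starts with 'b')
  'dog' -> no
  'cat' -> no
  'pin' -> no
  'fed' -> no
Matching words: ['bin']
Count: 1

1


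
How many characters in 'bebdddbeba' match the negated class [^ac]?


Negated class [^ac] matches any char NOT in {a, c}
Scanning 'bebdddbeba':
  pos 0: 'b' -> MATCH
  pos 1: 'e' -> MATCH
  pos 2: 'b' -> MATCH
  pos 3: 'd' -> MATCH
  pos 4: 'd' -> MATCH
  pos 5: 'd' -> MATCH
  pos 6: 'b' -> MATCH
  pos 7: 'e' -> MATCH
  pos 8: 'b' -> MATCH
  pos 9: 'a' -> no (excluded)
Total matches: 9

9


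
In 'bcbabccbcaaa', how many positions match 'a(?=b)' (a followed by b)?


Lookahead 'a(?=b)' matches 'a' only when followed by 'b'.
String: 'bcbabccbcaaa'
Checking each position where char is 'a':
  pos 3: 'a' -> MATCH (next='b')
  pos 9: 'a' -> no (next='a')
  pos 10: 'a' -> no (next='a')
Matching positions: [3]
Count: 1

1


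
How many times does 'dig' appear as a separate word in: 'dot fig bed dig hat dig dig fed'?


Scanning each word for exact match 'dig':
  Word 1: 'dot' -> no
  Word 2: 'fig' -> no
  Word 3: 'bed' -> no
  Word 4: 'dig' -> MATCH
  Word 5: 'hat' -> no
  Word 6: 'dig' -> MATCH
  Word 7: 'dig' -> MATCH
  Word 8: 'fed' -> no
Total matches: 3

3


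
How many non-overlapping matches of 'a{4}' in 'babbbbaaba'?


Pattern 'a{4}' matches exactly 4 consecutive a's (greedy, non-overlapping).
String: 'babbbbaaba'
Scanning for runs of a's:
  Run at pos 1: 'a' (length 1) -> 0 match(es)
  Run at pos 6: 'aa' (length 2) -> 0 match(es)
  Run at pos 9: 'a' (length 1) -> 0 match(es)
Matches found: []
Total: 0

0


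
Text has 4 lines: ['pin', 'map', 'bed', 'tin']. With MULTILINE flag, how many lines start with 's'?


With MULTILINE flag, ^ matches the start of each line.
Lines: ['pin', 'map', 'bed', 'tin']
Checking which lines start with 's':
  Line 1: 'pin' -> no
  Line 2: 'map' -> no
  Line 3: 'bed' -> no
  Line 4: 'tin' -> no
Matching lines: []
Count: 0

0


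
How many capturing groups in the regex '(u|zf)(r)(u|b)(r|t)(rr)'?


To count capturing groups, count each '(' that starts a group.
Pattern: '(u|zf)(r)(u|b)(r|t)(rr)'
Walking through the pattern:
  Position 0: '(' -> group #1
  Position 6: '(' -> group #2
  Position 9: '(' -> group #3
  Position 14: '(' -> group #4
  Position 19: '(' -> group #5
Total capturing groups: 5

5


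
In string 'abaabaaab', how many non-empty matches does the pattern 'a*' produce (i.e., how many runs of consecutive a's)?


Pattern 'a*' matches zero or more a's. We want non-empty runs of consecutive a's.
String: 'abaabaaab'
Walking through the string to find runs of a's:
  Run 1: positions 0-0 -> 'a'
  Run 2: positions 2-3 -> 'aa'
  Run 3: positions 5-7 -> 'aaa'
Non-empty runs found: ['a', 'aa', 'aaa']
Count: 3

3


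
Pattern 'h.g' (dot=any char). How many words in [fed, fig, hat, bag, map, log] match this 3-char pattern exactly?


Pattern 'h.g' means: starts with 'h', any single char, ends with 'g'.
Checking each word (must be exactly 3 chars):
  'fed' (len=3): no
  'fig' (len=3): no
  'hat' (len=3): no
  'bag' (len=3): no
  'map' (len=3): no
  'log' (len=3): no
Matching words: []
Total: 0

0


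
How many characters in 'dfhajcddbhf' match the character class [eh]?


Character class [eh] matches any of: {e, h}
Scanning string 'dfhajcddbhf' character by character:
  pos 0: 'd' -> no
  pos 1: 'f' -> no
  pos 2: 'h' -> MATCH
  pos 3: 'a' -> no
  pos 4: 'j' -> no
  pos 5: 'c' -> no
  pos 6: 'd' -> no
  pos 7: 'd' -> no
  pos 8: 'b' -> no
  pos 9: 'h' -> MATCH
  pos 10: 'f' -> no
Total matches: 2

2


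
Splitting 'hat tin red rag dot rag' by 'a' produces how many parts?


Splitting by 'a' breaks the string at each occurrence of the separator.
Text: 'hat tin red rag dot rag'
Parts after split:
  Part 1: 'h'
  Part 2: 't tin red r'
  Part 3: 'g dot r'
  Part 4: 'g'
Total parts: 4

4


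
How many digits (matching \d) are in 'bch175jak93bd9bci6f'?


\d matches any digit 0-9.
Scanning 'bch175jak93bd9bci6f':
  pos 3: '1' -> DIGIT
  pos 4: '7' -> DIGIT
  pos 5: '5' -> DIGIT
  pos 9: '9' -> DIGIT
  pos 10: '3' -> DIGIT
  pos 13: '9' -> DIGIT
  pos 17: '6' -> DIGIT
Digits found: ['1', '7', '5', '9', '3', '9', '6']
Total: 7

7


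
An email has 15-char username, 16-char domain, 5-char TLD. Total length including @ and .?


An email address has format: username@domain.tld
Username length: 15
'@' character: 1
Domain length: 16
'.' character: 1
TLD length: 5
Total = 15 + 1 + 16 + 1 + 5 = 38

38


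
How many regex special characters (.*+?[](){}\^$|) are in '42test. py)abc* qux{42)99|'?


Regex special characters are: . * + ? [ ] ( ) { } \ ^ $ |
Scanning '42test. py)abc* qux{42)99|':
  pos 6: '.' -> SPECIAL
  pos 10: ')' -> SPECIAL
  pos 14: '*' -> SPECIAL
  pos 19: '{' -> SPECIAL
  pos 22: ')' -> SPECIAL
  pos 25: '|' -> SPECIAL
Special chars found: ['.', ')', '*', '{', ')', '|']
Total: 6

6


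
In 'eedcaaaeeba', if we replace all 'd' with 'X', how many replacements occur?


re.sub('d', 'X', text) replaces every occurrence of 'd' with 'X'.
Text: 'eedcaaaeeba'
Scanning for 'd':
  pos 2: 'd' -> replacement #1
Total replacements: 1

1


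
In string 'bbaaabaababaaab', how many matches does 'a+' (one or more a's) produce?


Pattern 'a+' matches one or more consecutive a's.
String: 'bbaaabaababaaab'
Scanning for runs of a:
  Match 1: 'aaa' (length 3)
  Match 2: 'aa' (length 2)
  Match 3: 'a' (length 1)
  Match 4: 'aaa' (length 3)
Total matches: 4

4


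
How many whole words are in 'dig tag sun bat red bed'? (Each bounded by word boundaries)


Word boundaries (\b) mark the start/end of each word.
Text: 'dig tag sun bat red bed'
Splitting by whitespace:
  Word 1: 'dig'
  Word 2: 'tag'
  Word 3: 'sun'
  Word 4: 'bat'
  Word 5: 'red'
  Word 6: 'bed'
Total whole words: 6

6


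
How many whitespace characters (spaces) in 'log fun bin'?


\s matches whitespace characters (spaces, tabs, etc.).
Text: 'log fun bin'
This text has 3 words separated by spaces.
Number of spaces = number of words - 1 = 3 - 1 = 2

2


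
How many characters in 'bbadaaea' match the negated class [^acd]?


Negated class [^acd] matches any char NOT in {a, c, d}
Scanning 'bbadaaea':
  pos 0: 'b' -> MATCH
  pos 1: 'b' -> MATCH
  pos 2: 'a' -> no (excluded)
  pos 3: 'd' -> no (excluded)
  pos 4: 'a' -> no (excluded)
  pos 5: 'a' -> no (excluded)
  pos 6: 'e' -> MATCH
  pos 7: 'a' -> no (excluded)
Total matches: 3

3


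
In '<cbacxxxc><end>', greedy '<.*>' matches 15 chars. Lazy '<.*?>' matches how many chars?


Greedy '<.*>' tries to match as MUCH as possible.
Lazy '<.*?>' tries to match as LITTLE as possible.

String: '<cbacxxxc><end>'
Greedy '<.*>' starts at first '<' and extends to the LAST '>': '<cbacxxxc><end>' (15 chars)
Lazy '<.*?>' starts at first '<' and stops at the FIRST '>': '<cbacxxxc>' (10 chars)

10


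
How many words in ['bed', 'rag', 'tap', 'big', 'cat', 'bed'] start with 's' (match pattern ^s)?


Pattern ^s anchors to start of word. Check which words begin with 's':
  'bed' -> no
  'rag' -> no
  'tap' -> no
  'big' -> no
  'cat' -> no
  'bed' -> no
Matching words: []
Count: 0

0


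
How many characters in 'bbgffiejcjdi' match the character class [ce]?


Character class [ce] matches any of: {c, e}
Scanning string 'bbgffiejcjdi' character by character:
  pos 0: 'b' -> no
  pos 1: 'b' -> no
  pos 2: 'g' -> no
  pos 3: 'f' -> no
  pos 4: 'f' -> no
  pos 5: 'i' -> no
  pos 6: 'e' -> MATCH
  pos 7: 'j' -> no
  pos 8: 'c' -> MATCH
  pos 9: 'j' -> no
  pos 10: 'd' -> no
  pos 11: 'i' -> no
Total matches: 2

2


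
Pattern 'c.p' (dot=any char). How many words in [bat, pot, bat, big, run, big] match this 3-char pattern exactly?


Pattern 'c.p' means: starts with 'c', any single char, ends with 'p'.
Checking each word (must be exactly 3 chars):
  'bat' (len=3): no
  'pot' (len=3): no
  'bat' (len=3): no
  'big' (len=3): no
  'run' (len=3): no
  'big' (len=3): no
Matching words: []
Total: 0

0


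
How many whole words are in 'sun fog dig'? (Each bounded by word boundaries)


Word boundaries (\b) mark the start/end of each word.
Text: 'sun fog dig'
Splitting by whitespace:
  Word 1: 'sun'
  Word 2: 'fog'
  Word 3: 'dig'
Total whole words: 3

3


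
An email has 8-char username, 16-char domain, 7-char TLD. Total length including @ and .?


An email address has format: username@domain.tld
Username length: 8
'@' character: 1
Domain length: 16
'.' character: 1
TLD length: 7
Total = 8 + 1 + 16 + 1 + 7 = 33

33


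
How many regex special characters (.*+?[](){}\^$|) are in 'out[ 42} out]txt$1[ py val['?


Regex special characters are: . * + ? [ ] ( ) { } \ ^ $ |
Scanning 'out[ 42} out]txt$1[ py val[':
  pos 3: '[' -> SPECIAL
  pos 7: '}' -> SPECIAL
  pos 12: ']' -> SPECIAL
  pos 16: '$' -> SPECIAL
  pos 18: '[' -> SPECIAL
  pos 26: '[' -> SPECIAL
Special chars found: ['[', '}', ']', '$', '[', '[']
Total: 6

6


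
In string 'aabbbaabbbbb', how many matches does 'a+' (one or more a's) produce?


Pattern 'a+' matches one or more consecutive a's.
String: 'aabbbaabbbbb'
Scanning for runs of a:
  Match 1: 'aa' (length 2)
  Match 2: 'aa' (length 2)
Total matches: 2

2


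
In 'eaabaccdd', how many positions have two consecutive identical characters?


Looking for consecutive identical characters in 'eaabaccdd':
  pos 0-1: 'e' vs 'a' -> different
  pos 1-2: 'a' vs 'a' -> MATCH ('aa')
  pos 2-3: 'a' vs 'b' -> different
  pos 3-4: 'b' vs 'a' -> different
  pos 4-5: 'a' vs 'c' -> different
  pos 5-6: 'c' vs 'c' -> MATCH ('cc')
  pos 6-7: 'c' vs 'd' -> different
  pos 7-8: 'd' vs 'd' -> MATCH ('dd')
Consecutive identical pairs: ['aa', 'cc', 'dd']
Count: 3

3


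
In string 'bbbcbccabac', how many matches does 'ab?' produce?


Pattern 'ab?' matches 'a' optionally followed by 'b'.
String: 'bbbcbccabac'
Scanning left to right for 'a' then checking next char:
  Match 1: 'ab' (a followed by b)
  Match 2: 'a' (a not followed by b)
Total matches: 2

2


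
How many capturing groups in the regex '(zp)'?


To count capturing groups, count each '(' that starts a group.
Pattern: '(zp)'
Walking through the pattern:
  Position 0: '(' -> group #1
Total capturing groups: 1

1


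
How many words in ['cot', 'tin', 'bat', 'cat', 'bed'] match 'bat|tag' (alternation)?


Alternation 'bat|tag' matches either 'bat' or 'tag'.
Checking each word:
  'cot' -> no
  'tin' -> no
  'bat' -> MATCH
  'cat' -> no
  'bed' -> no
Matches: ['bat']
Count: 1

1


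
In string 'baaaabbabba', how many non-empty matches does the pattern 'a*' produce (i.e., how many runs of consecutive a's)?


Pattern 'a*' matches zero or more a's. We want non-empty runs of consecutive a's.
String: 'baaaabbabba'
Walking through the string to find runs of a's:
  Run 1: positions 1-4 -> 'aaaa'
  Run 2: positions 7-7 -> 'a'
  Run 3: positions 10-10 -> 'a'
Non-empty runs found: ['aaaa', 'a', 'a']
Count: 3

3


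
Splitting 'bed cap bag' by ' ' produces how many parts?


Splitting by ' ' breaks the string at each occurrence of the separator.
Text: 'bed cap bag'
Parts after split:
  Part 1: 'bed'
  Part 2: 'cap'
  Part 3: 'bag'
Total parts: 3

3


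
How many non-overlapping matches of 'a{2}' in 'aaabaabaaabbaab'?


Pattern 'a{2}' matches exactly 2 consecutive a's (greedy, non-overlapping).
String: 'aaabaabaaabbaab'
Scanning for runs of a's:
  Run at pos 0: 'aaa' (length 3) -> 1 match(es)
  Run at pos 4: 'aa' (length 2) -> 1 match(es)
  Run at pos 7: 'aaa' (length 3) -> 1 match(es)
  Run at pos 12: 'aa' (length 2) -> 1 match(es)
Matches found: ['aa', 'aa', 'aa', 'aa']
Total: 4

4


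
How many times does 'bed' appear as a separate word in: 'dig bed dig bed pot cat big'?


Scanning each word for exact match 'bed':
  Word 1: 'dig' -> no
  Word 2: 'bed' -> MATCH
  Word 3: 'dig' -> no
  Word 4: 'bed' -> MATCH
  Word 5: 'pot' -> no
  Word 6: 'cat' -> no
  Word 7: 'big' -> no
Total matches: 2

2


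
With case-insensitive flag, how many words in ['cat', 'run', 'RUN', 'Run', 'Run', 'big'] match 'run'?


Case-insensitive matching: compare each word's lowercase form to 'run'.
  'cat' -> lower='cat' -> no
  'run' -> lower='run' -> MATCH
  'RUN' -> lower='run' -> MATCH
  'Run' -> lower='run' -> MATCH
  'Run' -> lower='run' -> MATCH
  'big' -> lower='big' -> no
Matches: ['run', 'RUN', 'Run', 'Run']
Count: 4

4


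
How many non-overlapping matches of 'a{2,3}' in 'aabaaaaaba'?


Pattern 'a{2,3}' matches between 2 and 3 consecutive a's (greedy).
String: 'aabaaaaaba'
Finding runs of a's and applying greedy matching:
  Run at pos 0: 'aa' (length 2)
  Run at pos 3: 'aaaaa' (length 5)
  Run at pos 9: 'a' (length 1)
Matches: ['aa', 'aaa', 'aa']
Count: 3

3


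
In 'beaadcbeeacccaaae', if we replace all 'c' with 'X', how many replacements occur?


re.sub('c', 'X', text) replaces every occurrence of 'c' with 'X'.
Text: 'beaadcbeeacccaaae'
Scanning for 'c':
  pos 5: 'c' -> replacement #1
  pos 10: 'c' -> replacement #2
  pos 11: 'c' -> replacement #3
  pos 12: 'c' -> replacement #4
Total replacements: 4

4


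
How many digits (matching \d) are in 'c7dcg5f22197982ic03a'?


\d matches any digit 0-9.
Scanning 'c7dcg5f22197982ic03a':
  pos 1: '7' -> DIGIT
  pos 5: '5' -> DIGIT
  pos 7: '2' -> DIGIT
  pos 8: '2' -> DIGIT
  pos 9: '1' -> DIGIT
  pos 10: '9' -> DIGIT
  pos 11: '7' -> DIGIT
  pos 12: '9' -> DIGIT
  pos 13: '8' -> DIGIT
  pos 14: '2' -> DIGIT
  pos 17: '0' -> DIGIT
  pos 18: '3' -> DIGIT
Digits found: ['7', '5', '2', '2', '1', '9', '7', '9', '8', '2', '0', '3']
Total: 12

12


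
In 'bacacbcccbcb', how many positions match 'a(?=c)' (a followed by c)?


Lookahead 'a(?=c)' matches 'a' only when followed by 'c'.
String: 'bacacbcccbcb'
Checking each position where char is 'a':
  pos 1: 'a' -> MATCH (next='c')
  pos 3: 'a' -> MATCH (next='c')
Matching positions: [1, 3]
Count: 2

2


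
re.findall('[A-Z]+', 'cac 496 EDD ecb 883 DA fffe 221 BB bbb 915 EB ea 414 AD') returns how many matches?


Pattern '[A-Z]+' finds one or more uppercase letters.
Text: 'cac 496 EDD ecb 883 DA fffe 221 BB bbb 915 EB ea 414 AD'
Scanning for matches:
  Match 1: 'EDD'
  Match 2: 'DA'
  Match 3: 'BB'
  Match 4: 'EB'
  Match 5: 'AD'
Total matches: 5

5


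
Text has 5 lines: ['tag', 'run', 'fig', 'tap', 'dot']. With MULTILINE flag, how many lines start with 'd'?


With MULTILINE flag, ^ matches the start of each line.
Lines: ['tag', 'run', 'fig', 'tap', 'dot']
Checking which lines start with 'd':
  Line 1: 'tag' -> no
  Line 2: 'run' -> no
  Line 3: 'fig' -> no
  Line 4: 'tap' -> no
  Line 5: 'dot' -> MATCH
Matching lines: ['dot']
Count: 1

1


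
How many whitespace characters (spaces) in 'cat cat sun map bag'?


\s matches whitespace characters (spaces, tabs, etc.).
Text: 'cat cat sun map bag'
This text has 5 words separated by spaces.
Number of spaces = number of words - 1 = 5 - 1 = 4

4


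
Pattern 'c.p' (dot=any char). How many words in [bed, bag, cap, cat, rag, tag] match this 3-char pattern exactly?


Pattern 'c.p' means: starts with 'c', any single char, ends with 'p'.
Checking each word (must be exactly 3 chars):
  'bed' (len=3): no
  'bag' (len=3): no
  'cap' (len=3): MATCH
  'cat' (len=3): no
  'rag' (len=3): no
  'tag' (len=3): no
Matching words: ['cap']
Total: 1

1


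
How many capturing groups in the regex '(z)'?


To count capturing groups, count each '(' that starts a group.
Pattern: '(z)'
Walking through the pattern:
  Position 0: '(' -> group #1
Total capturing groups: 1

1


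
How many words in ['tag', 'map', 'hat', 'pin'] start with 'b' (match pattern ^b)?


Pattern ^b anchors to start of word. Check which words begin with 'b':
  'tag' -> no
  'map' -> no
  'hat' -> no
  'pin' -> no
Matching words: []
Count: 0

0


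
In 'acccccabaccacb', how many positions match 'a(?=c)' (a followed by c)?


Lookahead 'a(?=c)' matches 'a' only when followed by 'c'.
String: 'acccccabaccacb'
Checking each position where char is 'a':
  pos 0: 'a' -> MATCH (next='c')
  pos 6: 'a' -> no (next='b')
  pos 8: 'a' -> MATCH (next='c')
  pos 11: 'a' -> MATCH (next='c')
Matching positions: [0, 8, 11]
Count: 3

3


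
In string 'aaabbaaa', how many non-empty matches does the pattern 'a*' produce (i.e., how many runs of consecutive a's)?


Pattern 'a*' matches zero or more a's. We want non-empty runs of consecutive a's.
String: 'aaabbaaa'
Walking through the string to find runs of a's:
  Run 1: positions 0-2 -> 'aaa'
  Run 2: positions 5-7 -> 'aaa'
Non-empty runs found: ['aaa', 'aaa']
Count: 2

2


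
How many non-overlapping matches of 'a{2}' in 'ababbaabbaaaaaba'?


Pattern 'a{2}' matches exactly 2 consecutive a's (greedy, non-overlapping).
String: 'ababbaabbaaaaaba'
Scanning for runs of a's:
  Run at pos 0: 'a' (length 1) -> 0 match(es)
  Run at pos 2: 'a' (length 1) -> 0 match(es)
  Run at pos 5: 'aa' (length 2) -> 1 match(es)
  Run at pos 9: 'aaaaa' (length 5) -> 2 match(es)
  Run at pos 15: 'a' (length 1) -> 0 match(es)
Matches found: ['aa', 'aa', 'aa']
Total: 3

3


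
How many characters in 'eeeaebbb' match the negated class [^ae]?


Negated class [^ae] matches any char NOT in {a, e}
Scanning 'eeeaebbb':
  pos 0: 'e' -> no (excluded)
  pos 1: 'e' -> no (excluded)
  pos 2: 'e' -> no (excluded)
  pos 3: 'a' -> no (excluded)
  pos 4: 'e' -> no (excluded)
  pos 5: 'b' -> MATCH
  pos 6: 'b' -> MATCH
  pos 7: 'b' -> MATCH
Total matches: 3

3


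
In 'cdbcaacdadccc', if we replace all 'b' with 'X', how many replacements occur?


re.sub('b', 'X', text) replaces every occurrence of 'b' with 'X'.
Text: 'cdbcaacdadccc'
Scanning for 'b':
  pos 2: 'b' -> replacement #1
Total replacements: 1

1


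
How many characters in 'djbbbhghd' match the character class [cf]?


Character class [cf] matches any of: {c, f}
Scanning string 'djbbbhghd' character by character:
  pos 0: 'd' -> no
  pos 1: 'j' -> no
  pos 2: 'b' -> no
  pos 3: 'b' -> no
  pos 4: 'b' -> no
  pos 5: 'h' -> no
  pos 6: 'g' -> no
  pos 7: 'h' -> no
  pos 8: 'd' -> no
Total matches: 0

0


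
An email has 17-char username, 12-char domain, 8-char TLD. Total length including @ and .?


An email address has format: username@domain.tld
Username length: 17
'@' character: 1
Domain length: 12
'.' character: 1
TLD length: 8
Total = 17 + 1 + 12 + 1 + 8 = 39

39


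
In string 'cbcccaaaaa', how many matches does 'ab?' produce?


Pattern 'ab?' matches 'a' optionally followed by 'b'.
String: 'cbcccaaaaa'
Scanning left to right for 'a' then checking next char:
  Match 1: 'a' (a not followed by b)
  Match 2: 'a' (a not followed by b)
  Match 3: 'a' (a not followed by b)
  Match 4: 'a' (a not followed by b)
  Match 5: 'a' (a not followed by b)
Total matches: 5

5


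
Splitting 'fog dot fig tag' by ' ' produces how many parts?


Splitting by ' ' breaks the string at each occurrence of the separator.
Text: 'fog dot fig tag'
Parts after split:
  Part 1: 'fog'
  Part 2: 'dot'
  Part 3: 'fig'
  Part 4: 'tag'
Total parts: 4

4


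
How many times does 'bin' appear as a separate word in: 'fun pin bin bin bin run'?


Scanning each word for exact match 'bin':
  Word 1: 'fun' -> no
  Word 2: 'pin' -> no
  Word 3: 'bin' -> MATCH
  Word 4: 'bin' -> MATCH
  Word 5: 'bin' -> MATCH
  Word 6: 'run' -> no
Total matches: 3

3


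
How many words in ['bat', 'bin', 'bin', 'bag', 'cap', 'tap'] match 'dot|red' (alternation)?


Alternation 'dot|red' matches either 'dot' or 'red'.
Checking each word:
  'bat' -> no
  'bin' -> no
  'bin' -> no
  'bag' -> no
  'cap' -> no
  'tap' -> no
Matches: []
Count: 0

0


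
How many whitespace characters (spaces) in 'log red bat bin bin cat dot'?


\s matches whitespace characters (spaces, tabs, etc.).
Text: 'log red bat bin bin cat dot'
This text has 7 words separated by spaces.
Number of spaces = number of words - 1 = 7 - 1 = 6

6


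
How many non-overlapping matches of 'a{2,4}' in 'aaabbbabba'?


Pattern 'a{2,4}' matches between 2 and 4 consecutive a's (greedy).
String: 'aaabbbabba'
Finding runs of a's and applying greedy matching:
  Run at pos 0: 'aaa' (length 3)
  Run at pos 6: 'a' (length 1)
  Run at pos 9: 'a' (length 1)
Matches: ['aaa']
Count: 1

1


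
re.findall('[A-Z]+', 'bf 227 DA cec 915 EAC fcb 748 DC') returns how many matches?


Pattern '[A-Z]+' finds one or more uppercase letters.
Text: 'bf 227 DA cec 915 EAC fcb 748 DC'
Scanning for matches:
  Match 1: 'DA'
  Match 2: 'EAC'
  Match 3: 'DC'
Total matches: 3

3


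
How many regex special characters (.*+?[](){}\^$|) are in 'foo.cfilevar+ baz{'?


Regex special characters are: . * + ? [ ] ( ) { } \ ^ $ |
Scanning 'foo.cfilevar+ baz{':
  pos 3: '.' -> SPECIAL
  pos 12: '+' -> SPECIAL
  pos 17: '{' -> SPECIAL
Special chars found: ['.', '+', '{']
Total: 3

3


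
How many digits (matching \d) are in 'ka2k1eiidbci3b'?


\d matches any digit 0-9.
Scanning 'ka2k1eiidbci3b':
  pos 2: '2' -> DIGIT
  pos 4: '1' -> DIGIT
  pos 12: '3' -> DIGIT
Digits found: ['2', '1', '3']
Total: 3

3


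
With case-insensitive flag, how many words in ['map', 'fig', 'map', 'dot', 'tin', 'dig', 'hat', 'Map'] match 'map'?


Case-insensitive matching: compare each word's lowercase form to 'map'.
  'map' -> lower='map' -> MATCH
  'fig' -> lower='fig' -> no
  'map' -> lower='map' -> MATCH
  'dot' -> lower='dot' -> no
  'tin' -> lower='tin' -> no
  'dig' -> lower='dig' -> no
  'hat' -> lower='hat' -> no
  'Map' -> lower='map' -> MATCH
Matches: ['map', 'map', 'Map']
Count: 3

3


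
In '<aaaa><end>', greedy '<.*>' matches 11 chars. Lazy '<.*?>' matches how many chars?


Greedy '<.*>' tries to match as MUCH as possible.
Lazy '<.*?>' tries to match as LITTLE as possible.

String: '<aaaa><end>'
Greedy '<.*>' starts at first '<' and extends to the LAST '>': '<aaaa><end>' (11 chars)
Lazy '<.*?>' starts at first '<' and stops at the FIRST '>': '<aaaa>' (6 chars)

6


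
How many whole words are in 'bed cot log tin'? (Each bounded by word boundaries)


Word boundaries (\b) mark the start/end of each word.
Text: 'bed cot log tin'
Splitting by whitespace:
  Word 1: 'bed'
  Word 2: 'cot'
  Word 3: 'log'
  Word 4: 'tin'
Total whole words: 4

4


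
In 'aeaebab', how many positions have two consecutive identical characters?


Looking for consecutive identical characters in 'aeaebab':
  pos 0-1: 'a' vs 'e' -> different
  pos 1-2: 'e' vs 'a' -> different
  pos 2-3: 'a' vs 'e' -> different
  pos 3-4: 'e' vs 'b' -> different
  pos 4-5: 'b' vs 'a' -> different
  pos 5-6: 'a' vs 'b' -> different
Consecutive identical pairs: []
Count: 0

0


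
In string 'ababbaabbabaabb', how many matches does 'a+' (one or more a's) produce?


Pattern 'a+' matches one or more consecutive a's.
String: 'ababbaabbabaabb'
Scanning for runs of a:
  Match 1: 'a' (length 1)
  Match 2: 'a' (length 1)
  Match 3: 'aa' (length 2)
  Match 4: 'a' (length 1)
  Match 5: 'aa' (length 2)
Total matches: 5

5


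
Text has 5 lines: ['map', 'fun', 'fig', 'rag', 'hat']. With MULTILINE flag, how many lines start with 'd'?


With MULTILINE flag, ^ matches the start of each line.
Lines: ['map', 'fun', 'fig', 'rag', 'hat']
Checking which lines start with 'd':
  Line 1: 'map' -> no
  Line 2: 'fun' -> no
  Line 3: 'fig' -> no
  Line 4: 'rag' -> no
  Line 5: 'hat' -> no
Matching lines: []
Count: 0

0


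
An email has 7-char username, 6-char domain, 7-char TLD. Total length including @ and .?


An email address has format: username@domain.tld
Username length: 7
'@' character: 1
Domain length: 6
'.' character: 1
TLD length: 7
Total = 7 + 1 + 6 + 1 + 7 = 22

22


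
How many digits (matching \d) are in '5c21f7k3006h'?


\d matches any digit 0-9.
Scanning '5c21f7k3006h':
  pos 0: '5' -> DIGIT
  pos 2: '2' -> DIGIT
  pos 3: '1' -> DIGIT
  pos 5: '7' -> DIGIT
  pos 7: '3' -> DIGIT
  pos 8: '0' -> DIGIT
  pos 9: '0' -> DIGIT
  pos 10: '6' -> DIGIT
Digits found: ['5', '2', '1', '7', '3', '0', '0', '6']
Total: 8

8


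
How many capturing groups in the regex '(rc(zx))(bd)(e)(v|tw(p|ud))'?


To count capturing groups, count each '(' that starts a group.
Pattern: '(rc(zx))(bd)(e)(v|tw(p|ud))'
Walking through the pattern:
  Position 0: '(' -> group #1
  Position 3: '(' -> group #2
  Position 8: '(' -> group #3
  Position 12: '(' -> group #4
  Position 15: '(' -> group #5
  Position 20: '(' -> group #6
Total capturing groups: 6

6


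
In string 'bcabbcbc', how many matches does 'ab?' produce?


Pattern 'ab?' matches 'a' optionally followed by 'b'.
String: 'bcabbcbc'
Scanning left to right for 'a' then checking next char:
  Match 1: 'ab' (a followed by b)
Total matches: 1

1


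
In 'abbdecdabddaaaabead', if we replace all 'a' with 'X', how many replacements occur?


re.sub('a', 'X', text) replaces every occurrence of 'a' with 'X'.
Text: 'abbdecdabddaaaabead'
Scanning for 'a':
  pos 0: 'a' -> replacement #1
  pos 7: 'a' -> replacement #2
  pos 11: 'a' -> replacement #3
  pos 12: 'a' -> replacement #4
  pos 13: 'a' -> replacement #5
  pos 14: 'a' -> replacement #6
  pos 17: 'a' -> replacement #7
Total replacements: 7

7


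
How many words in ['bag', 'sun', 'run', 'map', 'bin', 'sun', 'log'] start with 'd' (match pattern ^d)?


Pattern ^d anchors to start of word. Check which words begin with 'd':
  'bag' -> no
  'sun' -> no
  'run' -> no
  'map' -> no
  'bin' -> no
  'sun' -> no
  'log' -> no
Matching words: []
Count: 0

0


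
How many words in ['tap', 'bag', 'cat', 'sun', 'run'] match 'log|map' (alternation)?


Alternation 'log|map' matches either 'log' or 'map'.
Checking each word:
  'tap' -> no
  'bag' -> no
  'cat' -> no
  'sun' -> no
  'run' -> no
Matches: []
Count: 0

0


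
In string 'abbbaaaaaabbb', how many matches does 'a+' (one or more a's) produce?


Pattern 'a+' matches one or more consecutive a's.
String: 'abbbaaaaaabbb'
Scanning for runs of a:
  Match 1: 'a' (length 1)
  Match 2: 'aaaaaa' (length 6)
Total matches: 2

2


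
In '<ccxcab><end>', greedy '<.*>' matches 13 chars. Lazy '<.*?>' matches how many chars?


Greedy '<.*>' tries to match as MUCH as possible.
Lazy '<.*?>' tries to match as LITTLE as possible.

String: '<ccxcab><end>'
Greedy '<.*>' starts at first '<' and extends to the LAST '>': '<ccxcab><end>' (13 chars)
Lazy '<.*?>' starts at first '<' and stops at the FIRST '>': '<ccxcab>' (8 chars)

8


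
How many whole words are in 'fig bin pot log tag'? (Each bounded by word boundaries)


Word boundaries (\b) mark the start/end of each word.
Text: 'fig bin pot log tag'
Splitting by whitespace:
  Word 1: 'fig'
  Word 2: 'bin'
  Word 3: 'pot'
  Word 4: 'log'
  Word 5: 'tag'
Total whole words: 5

5


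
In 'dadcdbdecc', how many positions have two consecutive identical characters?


Looking for consecutive identical characters in 'dadcdbdecc':
  pos 0-1: 'd' vs 'a' -> different
  pos 1-2: 'a' vs 'd' -> different
  pos 2-3: 'd' vs 'c' -> different
  pos 3-4: 'c' vs 'd' -> different
  pos 4-5: 'd' vs 'b' -> different
  pos 5-6: 'b' vs 'd' -> different
  pos 6-7: 'd' vs 'e' -> different
  pos 7-8: 'e' vs 'c' -> different
  pos 8-9: 'c' vs 'c' -> MATCH ('cc')
Consecutive identical pairs: ['cc']
Count: 1

1


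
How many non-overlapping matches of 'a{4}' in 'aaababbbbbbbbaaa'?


Pattern 'a{4}' matches exactly 4 consecutive a's (greedy, non-overlapping).
String: 'aaababbbbbbbbaaa'
Scanning for runs of a's:
  Run at pos 0: 'aaa' (length 3) -> 0 match(es)
  Run at pos 4: 'a' (length 1) -> 0 match(es)
  Run at pos 13: 'aaa' (length 3) -> 0 match(es)
Matches found: []
Total: 0

0


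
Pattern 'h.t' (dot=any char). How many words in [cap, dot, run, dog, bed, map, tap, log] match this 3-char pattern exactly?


Pattern 'h.t' means: starts with 'h', any single char, ends with 't'.
Checking each word (must be exactly 3 chars):
  'cap' (len=3): no
  'dot' (len=3): no
  'run' (len=3): no
  'dog' (len=3): no
  'bed' (len=3): no
  'map' (len=3): no
  'tap' (len=3): no
  'log' (len=3): no
Matching words: []
Total: 0

0


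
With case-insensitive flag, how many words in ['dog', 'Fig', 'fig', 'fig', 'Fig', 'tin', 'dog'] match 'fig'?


Case-insensitive matching: compare each word's lowercase form to 'fig'.
  'dog' -> lower='dog' -> no
  'Fig' -> lower='fig' -> MATCH
  'fig' -> lower='fig' -> MATCH
  'fig' -> lower='fig' -> MATCH
  'Fig' -> lower='fig' -> MATCH
  'tin' -> lower='tin' -> no
  'dog' -> lower='dog' -> no
Matches: ['Fig', 'fig', 'fig', 'Fig']
Count: 4

4


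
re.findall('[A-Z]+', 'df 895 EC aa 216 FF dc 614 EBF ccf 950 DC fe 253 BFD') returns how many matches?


Pattern '[A-Z]+' finds one or more uppercase letters.
Text: 'df 895 EC aa 216 FF dc 614 EBF ccf 950 DC fe 253 BFD'
Scanning for matches:
  Match 1: 'EC'
  Match 2: 'FF'
  Match 3: 'EBF'
  Match 4: 'DC'
  Match 5: 'BFD'
Total matches: 5

5


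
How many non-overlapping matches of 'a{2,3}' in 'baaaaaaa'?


Pattern 'a{2,3}' matches between 2 and 3 consecutive a's (greedy).
String: 'baaaaaaa'
Finding runs of a's and applying greedy matching:
  Run at pos 1: 'aaaaaaa' (length 7)
Matches: ['aaa', 'aaa']
Count: 2

2


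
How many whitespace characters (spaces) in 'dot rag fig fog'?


\s matches whitespace characters (spaces, tabs, etc.).
Text: 'dot rag fig fog'
This text has 4 words separated by spaces.
Number of spaces = number of words - 1 = 4 - 1 = 3

3


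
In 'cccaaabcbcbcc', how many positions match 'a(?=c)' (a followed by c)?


Lookahead 'a(?=c)' matches 'a' only when followed by 'c'.
String: 'cccaaabcbcbcc'
Checking each position where char is 'a':
  pos 3: 'a' -> no (next='a')
  pos 4: 'a' -> no (next='a')
  pos 5: 'a' -> no (next='b')
Matching positions: []
Count: 0

0


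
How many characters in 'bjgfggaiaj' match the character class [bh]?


Character class [bh] matches any of: {b, h}
Scanning string 'bjgfggaiaj' character by character:
  pos 0: 'b' -> MATCH
  pos 1: 'j' -> no
  pos 2: 'g' -> no
  pos 3: 'f' -> no
  pos 4: 'g' -> no
  pos 5: 'g' -> no
  pos 6: 'a' -> no
  pos 7: 'i' -> no
  pos 8: 'a' -> no
  pos 9: 'j' -> no
Total matches: 1

1


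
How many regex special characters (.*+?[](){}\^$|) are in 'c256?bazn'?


Regex special characters are: . * + ? [ ] ( ) { } \ ^ $ |
Scanning 'c256?bazn':
  pos 4: '?' -> SPECIAL
Special chars found: ['?']
Total: 1

1


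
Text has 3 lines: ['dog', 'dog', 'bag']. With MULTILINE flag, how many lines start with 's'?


With MULTILINE flag, ^ matches the start of each line.
Lines: ['dog', 'dog', 'bag']
Checking which lines start with 's':
  Line 1: 'dog' -> no
  Line 2: 'dog' -> no
  Line 3: 'bag' -> no
Matching lines: []
Count: 0

0


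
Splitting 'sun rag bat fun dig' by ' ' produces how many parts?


Splitting by ' ' breaks the string at each occurrence of the separator.
Text: 'sun rag bat fun dig'
Parts after split:
  Part 1: 'sun'
  Part 2: 'rag'
  Part 3: 'bat'
  Part 4: 'fun'
  Part 5: 'dig'
Total parts: 5

5


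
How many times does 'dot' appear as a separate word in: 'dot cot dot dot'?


Scanning each word for exact match 'dot':
  Word 1: 'dot' -> MATCH
  Word 2: 'cot' -> no
  Word 3: 'dot' -> MATCH
  Word 4: 'dot' -> MATCH
Total matches: 3

3


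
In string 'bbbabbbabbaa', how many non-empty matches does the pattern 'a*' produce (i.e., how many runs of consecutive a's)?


Pattern 'a*' matches zero or more a's. We want non-empty runs of consecutive a's.
String: 'bbbabbbabbaa'
Walking through the string to find runs of a's:
  Run 1: positions 3-3 -> 'a'
  Run 2: positions 7-7 -> 'a'
  Run 3: positions 10-11 -> 'aa'
Non-empty runs found: ['a', 'a', 'aa']
Count: 3

3


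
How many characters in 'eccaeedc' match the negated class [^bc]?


Negated class [^bc] matches any char NOT in {b, c}
Scanning 'eccaeedc':
  pos 0: 'e' -> MATCH
  pos 1: 'c' -> no (excluded)
  pos 2: 'c' -> no (excluded)
  pos 3: 'a' -> MATCH
  pos 4: 'e' -> MATCH
  pos 5: 'e' -> MATCH
  pos 6: 'd' -> MATCH
  pos 7: 'c' -> no (excluded)
Total matches: 5

5


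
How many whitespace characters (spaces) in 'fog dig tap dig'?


\s matches whitespace characters (spaces, tabs, etc.).
Text: 'fog dig tap dig'
This text has 4 words separated by spaces.
Number of spaces = number of words - 1 = 4 - 1 = 3

3


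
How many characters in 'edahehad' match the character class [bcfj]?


Character class [bcfj] matches any of: {b, c, f, j}
Scanning string 'edahehad' character by character:
  pos 0: 'e' -> no
  pos 1: 'd' -> no
  pos 2: 'a' -> no
  pos 3: 'h' -> no
  pos 4: 'e' -> no
  pos 5: 'h' -> no
  pos 6: 'a' -> no
  pos 7: 'd' -> no
Total matches: 0

0


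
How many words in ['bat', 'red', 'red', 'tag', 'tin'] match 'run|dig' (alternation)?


Alternation 'run|dig' matches either 'run' or 'dig'.
Checking each word:
  'bat' -> no
  'red' -> no
  'red' -> no
  'tag' -> no
  'tin' -> no
Matches: []
Count: 0

0


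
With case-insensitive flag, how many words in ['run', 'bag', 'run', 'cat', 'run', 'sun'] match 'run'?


Case-insensitive matching: compare each word's lowercase form to 'run'.
  'run' -> lower='run' -> MATCH
  'bag' -> lower='bag' -> no
  'run' -> lower='run' -> MATCH
  'cat' -> lower='cat' -> no
  'run' -> lower='run' -> MATCH
  'sun' -> lower='sun' -> no
Matches: ['run', 'run', 'run']
Count: 3

3


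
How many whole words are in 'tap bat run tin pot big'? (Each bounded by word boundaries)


Word boundaries (\b) mark the start/end of each word.
Text: 'tap bat run tin pot big'
Splitting by whitespace:
  Word 1: 'tap'
  Word 2: 'bat'
  Word 3: 'run'
  Word 4: 'tin'
  Word 5: 'pot'
  Word 6: 'big'
Total whole words: 6

6


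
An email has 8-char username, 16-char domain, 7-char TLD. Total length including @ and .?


An email address has format: username@domain.tld
Username length: 8
'@' character: 1
Domain length: 16
'.' character: 1
TLD length: 7
Total = 8 + 1 + 16 + 1 + 7 = 33

33


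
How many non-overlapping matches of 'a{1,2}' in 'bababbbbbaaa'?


Pattern 'a{1,2}' matches between 1 and 2 consecutive a's (greedy).
String: 'bababbbbbaaa'
Finding runs of a's and applying greedy matching:
  Run at pos 1: 'a' (length 1)
  Run at pos 3: 'a' (length 1)
  Run at pos 9: 'aaa' (length 3)
Matches: ['a', 'a', 'aa', 'a']
Count: 4

4


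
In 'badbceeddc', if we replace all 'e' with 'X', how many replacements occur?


re.sub('e', 'X', text) replaces every occurrence of 'e' with 'X'.
Text: 'badbceeddc'
Scanning for 'e':
  pos 5: 'e' -> replacement #1
  pos 6: 'e' -> replacement #2
Total replacements: 2

2


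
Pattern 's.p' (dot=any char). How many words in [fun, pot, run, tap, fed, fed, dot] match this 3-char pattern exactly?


Pattern 's.p' means: starts with 's', any single char, ends with 'p'.
Checking each word (must be exactly 3 chars):
  'fun' (len=3): no
  'pot' (len=3): no
  'run' (len=3): no
  'tap' (len=3): no
  'fed' (len=3): no
  'fed' (len=3): no
  'dot' (len=3): no
Matching words: []
Total: 0

0


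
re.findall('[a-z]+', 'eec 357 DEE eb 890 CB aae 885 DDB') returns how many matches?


Pattern '[a-z]+' finds one or more lowercase letters.
Text: 'eec 357 DEE eb 890 CB aae 885 DDB'
Scanning for matches:
  Match 1: 'eec'
  Match 2: 'eb'
  Match 3: 'aae'
Total matches: 3

3


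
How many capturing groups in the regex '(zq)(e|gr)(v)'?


To count capturing groups, count each '(' that starts a group.
Pattern: '(zq)(e|gr)(v)'
Walking through the pattern:
  Position 0: '(' -> group #1
  Position 4: '(' -> group #2
  Position 10: '(' -> group #3
Total capturing groups: 3

3


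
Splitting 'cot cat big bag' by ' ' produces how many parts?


Splitting by ' ' breaks the string at each occurrence of the separator.
Text: 'cot cat big bag'
Parts after split:
  Part 1: 'cot'
  Part 2: 'cat'
  Part 3: 'big'
  Part 4: 'bag'
Total parts: 4

4


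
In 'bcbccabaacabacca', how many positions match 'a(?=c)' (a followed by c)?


Lookahead 'a(?=c)' matches 'a' only when followed by 'c'.
String: 'bcbccabaacabacca'
Checking each position where char is 'a':
  pos 5: 'a' -> no (next='b')
  pos 7: 'a' -> no (next='a')
  pos 8: 'a' -> MATCH (next='c')
  pos 10: 'a' -> no (next='b')
  pos 12: 'a' -> MATCH (next='c')
Matching positions: [8, 12]
Count: 2

2
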